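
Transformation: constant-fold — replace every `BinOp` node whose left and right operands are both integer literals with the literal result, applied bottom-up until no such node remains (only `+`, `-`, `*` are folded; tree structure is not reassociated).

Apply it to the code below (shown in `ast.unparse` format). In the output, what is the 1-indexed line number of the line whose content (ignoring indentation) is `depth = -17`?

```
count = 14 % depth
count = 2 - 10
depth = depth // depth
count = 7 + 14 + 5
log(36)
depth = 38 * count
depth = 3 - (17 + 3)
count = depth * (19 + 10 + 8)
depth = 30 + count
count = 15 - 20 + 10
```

Transformed code:
count = 14 % depth
count = -8
depth = depth // depth
count = 26
log(36)
depth = 38 * count
depth = -17
count = depth * 37
depth = 30 + count
count = 5

7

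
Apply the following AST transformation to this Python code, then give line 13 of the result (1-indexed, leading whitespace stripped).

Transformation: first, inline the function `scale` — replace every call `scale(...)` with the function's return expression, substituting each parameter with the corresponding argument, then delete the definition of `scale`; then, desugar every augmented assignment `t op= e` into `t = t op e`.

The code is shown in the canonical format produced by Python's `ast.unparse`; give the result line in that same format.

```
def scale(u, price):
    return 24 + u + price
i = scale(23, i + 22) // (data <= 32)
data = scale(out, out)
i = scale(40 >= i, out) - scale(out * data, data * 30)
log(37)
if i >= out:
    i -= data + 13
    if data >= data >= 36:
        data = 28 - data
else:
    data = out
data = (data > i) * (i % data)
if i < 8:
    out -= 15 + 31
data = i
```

Transformed code:
i = (24 + 23 + (i + 22)) // (data <= 32)
data = 24 + out + out
i = 24 + (40 >= i) + out - (24 + out * data + data * 30)
log(37)
if i >= out:
    i = i - (data + 13)
    if data >= data >= 36:
        data = 28 - data
else:
    data = out
data = (data > i) * (i % data)
if i < 8:
    out = out - (15 + 31)
data = i

out = out - (15 + 31)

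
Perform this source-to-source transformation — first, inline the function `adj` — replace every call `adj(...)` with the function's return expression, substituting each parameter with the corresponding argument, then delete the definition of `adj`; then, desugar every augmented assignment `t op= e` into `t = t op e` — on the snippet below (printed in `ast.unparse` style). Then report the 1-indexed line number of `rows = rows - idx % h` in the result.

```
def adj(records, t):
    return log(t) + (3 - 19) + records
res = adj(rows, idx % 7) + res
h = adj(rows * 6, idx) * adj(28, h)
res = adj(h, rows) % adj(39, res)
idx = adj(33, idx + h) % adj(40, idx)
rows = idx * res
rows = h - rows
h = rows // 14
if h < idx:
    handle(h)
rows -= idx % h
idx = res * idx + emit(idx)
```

Transformed code:
res = log(idx % 7) + (3 - 19) + rows + res
h = (log(idx) + (3 - 19) + rows * 6) * (log(h) + (3 - 19) + 28)
res = (log(rows) + (3 - 19) + h) % (log(res) + (3 - 19) + 39)
idx = (log(idx + h) + (3 - 19) + 33) % (log(idx) + (3 - 19) + 40)
rows = idx * res
rows = h - rows
h = rows // 14
if h < idx:
    handle(h)
rows = rows - idx % h
idx = res * idx + emit(idx)

10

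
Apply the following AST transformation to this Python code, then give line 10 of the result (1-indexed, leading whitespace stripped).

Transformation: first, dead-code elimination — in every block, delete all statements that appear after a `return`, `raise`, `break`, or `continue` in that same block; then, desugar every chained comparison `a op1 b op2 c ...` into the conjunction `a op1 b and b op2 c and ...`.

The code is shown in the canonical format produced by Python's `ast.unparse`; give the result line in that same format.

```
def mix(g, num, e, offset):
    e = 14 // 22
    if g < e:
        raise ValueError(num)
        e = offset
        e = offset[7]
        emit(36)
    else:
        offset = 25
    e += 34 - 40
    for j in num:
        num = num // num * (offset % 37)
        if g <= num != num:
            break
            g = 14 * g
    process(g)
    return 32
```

Transformed code:
def mix(g, num, e, offset):
    e = 14 // 22
    if g < e:
        raise ValueError(num)
    else:
        offset = 25
    e += 34 - 40
    for j in num:
        num = num // num * (offset % 37)
        if g <= num and num != num:
            break
    process(g)
    return 32

if g <= num and num != num:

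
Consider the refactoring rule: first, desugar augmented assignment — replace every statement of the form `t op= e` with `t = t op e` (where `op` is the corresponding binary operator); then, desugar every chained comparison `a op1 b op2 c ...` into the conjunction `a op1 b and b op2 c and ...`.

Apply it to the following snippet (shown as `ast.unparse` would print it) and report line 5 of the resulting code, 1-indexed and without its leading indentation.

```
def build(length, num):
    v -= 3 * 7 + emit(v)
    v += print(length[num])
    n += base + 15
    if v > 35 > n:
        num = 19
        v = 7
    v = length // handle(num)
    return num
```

if v > 35 and 35 > n:

Transformed code:
def build(length, num):
    v = v - (3 * 7 + emit(v))
    v = v + print(length[num])
    n = n + (base + 15)
    if v > 35 and 35 > n:
        num = 19
        v = 7
    v = length // handle(num)
    return num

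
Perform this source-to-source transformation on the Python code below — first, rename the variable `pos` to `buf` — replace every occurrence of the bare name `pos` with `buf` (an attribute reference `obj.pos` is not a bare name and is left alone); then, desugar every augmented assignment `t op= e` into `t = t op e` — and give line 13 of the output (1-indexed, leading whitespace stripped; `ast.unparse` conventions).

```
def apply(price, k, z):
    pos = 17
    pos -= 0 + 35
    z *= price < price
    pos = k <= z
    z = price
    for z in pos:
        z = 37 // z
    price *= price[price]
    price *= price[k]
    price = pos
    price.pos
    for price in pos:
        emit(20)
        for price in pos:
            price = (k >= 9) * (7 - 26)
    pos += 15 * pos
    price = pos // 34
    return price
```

Transformed code:
def apply(price, k, z):
    buf = 17
    buf = buf - (0 + 35)
    z = z * (price < price)
    buf = k <= z
    z = price
    for z in buf:
        z = 37 // z
    price = price * price[price]
    price = price * price[k]
    price = buf
    price.pos
    for price in buf:
        emit(20)
        for price in buf:
            price = (k >= 9) * (7 - 26)
    buf = buf + 15 * buf
    price = buf // 34
    return price

for price in buf:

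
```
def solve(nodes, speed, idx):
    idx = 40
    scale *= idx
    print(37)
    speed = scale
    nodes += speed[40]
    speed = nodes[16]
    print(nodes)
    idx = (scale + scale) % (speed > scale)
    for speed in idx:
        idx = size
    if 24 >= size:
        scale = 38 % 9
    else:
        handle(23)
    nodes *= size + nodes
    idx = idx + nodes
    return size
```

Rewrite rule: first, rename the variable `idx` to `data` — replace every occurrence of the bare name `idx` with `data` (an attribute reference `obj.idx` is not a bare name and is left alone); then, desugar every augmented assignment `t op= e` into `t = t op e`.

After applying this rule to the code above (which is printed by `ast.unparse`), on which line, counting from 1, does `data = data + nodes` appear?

17

Transformed code:
def solve(nodes, speed, data):
    data = 40
    scale = scale * data
    print(37)
    speed = scale
    nodes = nodes + speed[40]
    speed = nodes[16]
    print(nodes)
    data = (scale + scale) % (speed > scale)
    for speed in data:
        data = size
    if 24 >= size:
        scale = 38 % 9
    else:
        handle(23)
    nodes = nodes * (size + nodes)
    data = data + nodes
    return size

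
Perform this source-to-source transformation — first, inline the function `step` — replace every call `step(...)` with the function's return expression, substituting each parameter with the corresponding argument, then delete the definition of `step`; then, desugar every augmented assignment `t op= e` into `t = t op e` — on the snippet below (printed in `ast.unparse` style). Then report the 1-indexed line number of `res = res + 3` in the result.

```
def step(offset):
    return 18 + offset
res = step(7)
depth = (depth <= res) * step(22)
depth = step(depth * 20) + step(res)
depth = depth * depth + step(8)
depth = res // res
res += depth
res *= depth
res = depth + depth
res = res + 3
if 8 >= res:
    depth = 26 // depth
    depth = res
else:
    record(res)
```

Transformed code:
res = 18 + 7
depth = (depth <= res) * (18 + 22)
depth = 18 + depth * 20 + (18 + res)
depth = depth * depth + (18 + 8)
depth = res // res
res = res + depth
res = res * depth
res = depth + depth
res = res + 3
if 8 >= res:
    depth = 26 // depth
    depth = res
else:
    record(res)

9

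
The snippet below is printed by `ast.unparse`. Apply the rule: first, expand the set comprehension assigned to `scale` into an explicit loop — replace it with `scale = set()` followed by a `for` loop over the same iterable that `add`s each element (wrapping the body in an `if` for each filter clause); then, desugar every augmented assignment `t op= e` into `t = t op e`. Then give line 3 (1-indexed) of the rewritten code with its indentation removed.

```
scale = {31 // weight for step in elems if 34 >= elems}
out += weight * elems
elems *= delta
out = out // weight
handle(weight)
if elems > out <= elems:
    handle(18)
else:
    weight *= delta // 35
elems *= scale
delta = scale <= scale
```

if 34 >= elems:

Transformed code:
scale = set()
for step in elems:
    if 34 >= elems:
        scale.add(31 // weight)
out = out + weight * elems
elems = elems * delta
out = out // weight
handle(weight)
if elems > out <= elems:
    handle(18)
else:
    weight = weight * (delta // 35)
elems = elems * scale
delta = scale <= scale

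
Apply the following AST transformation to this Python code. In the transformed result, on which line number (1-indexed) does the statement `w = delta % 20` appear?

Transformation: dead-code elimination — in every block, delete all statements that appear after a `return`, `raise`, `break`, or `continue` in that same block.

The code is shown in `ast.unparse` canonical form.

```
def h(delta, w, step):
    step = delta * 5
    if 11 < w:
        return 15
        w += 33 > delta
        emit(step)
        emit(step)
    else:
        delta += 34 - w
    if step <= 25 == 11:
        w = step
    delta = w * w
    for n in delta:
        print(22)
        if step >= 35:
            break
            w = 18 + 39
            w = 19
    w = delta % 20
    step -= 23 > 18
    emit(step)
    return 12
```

Transformed code:
def h(delta, w, step):
    step = delta * 5
    if 11 < w:
        return 15
    else:
        delta += 34 - w
    if step <= 25 == 11:
        w = step
    delta = w * w
    for n in delta:
        print(22)
        if step >= 35:
            break
    w = delta % 20
    step -= 23 > 18
    emit(step)
    return 12

14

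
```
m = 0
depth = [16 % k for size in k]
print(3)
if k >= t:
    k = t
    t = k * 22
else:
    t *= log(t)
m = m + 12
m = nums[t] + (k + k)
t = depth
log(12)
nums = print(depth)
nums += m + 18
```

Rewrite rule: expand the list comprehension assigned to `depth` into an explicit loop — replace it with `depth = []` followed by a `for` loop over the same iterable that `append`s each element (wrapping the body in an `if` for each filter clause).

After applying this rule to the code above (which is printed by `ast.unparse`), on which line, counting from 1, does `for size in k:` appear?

Transformed code:
m = 0
depth = []
for size in k:
    depth.append(16 % k)
print(3)
if k >= t:
    k = t
    t = k * 22
else:
    t *= log(t)
m = m + 12
m = nums[t] + (k + k)
t = depth
log(12)
nums = print(depth)
nums += m + 18

3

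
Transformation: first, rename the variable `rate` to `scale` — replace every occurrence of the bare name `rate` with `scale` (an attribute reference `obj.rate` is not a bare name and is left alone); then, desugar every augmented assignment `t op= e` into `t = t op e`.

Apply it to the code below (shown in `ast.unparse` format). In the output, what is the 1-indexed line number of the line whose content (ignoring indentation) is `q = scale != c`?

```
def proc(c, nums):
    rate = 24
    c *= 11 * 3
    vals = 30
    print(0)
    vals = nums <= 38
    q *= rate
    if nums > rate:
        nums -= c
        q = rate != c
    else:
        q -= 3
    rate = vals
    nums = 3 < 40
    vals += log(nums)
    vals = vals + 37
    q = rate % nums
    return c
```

Transformed code:
def proc(c, nums):
    scale = 24
    c = c * (11 * 3)
    vals = 30
    print(0)
    vals = nums <= 38
    q = q * scale
    if nums > scale:
        nums = nums - c
        q = scale != c
    else:
        q = q - 3
    scale = vals
    nums = 3 < 40
    vals = vals + log(nums)
    vals = vals + 37
    q = scale % nums
    return c

10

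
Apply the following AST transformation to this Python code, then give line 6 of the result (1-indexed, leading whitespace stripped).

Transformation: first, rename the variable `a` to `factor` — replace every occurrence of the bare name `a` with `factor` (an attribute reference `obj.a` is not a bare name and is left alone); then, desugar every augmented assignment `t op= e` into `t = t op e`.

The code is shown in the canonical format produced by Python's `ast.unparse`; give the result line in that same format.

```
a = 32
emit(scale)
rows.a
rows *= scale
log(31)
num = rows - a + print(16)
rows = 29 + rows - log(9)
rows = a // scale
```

num = rows - factor + print(16)

Transformed code:
factor = 32
emit(scale)
rows.a
rows = rows * scale
log(31)
num = rows - factor + print(16)
rows = 29 + rows - log(9)
rows = factor // scale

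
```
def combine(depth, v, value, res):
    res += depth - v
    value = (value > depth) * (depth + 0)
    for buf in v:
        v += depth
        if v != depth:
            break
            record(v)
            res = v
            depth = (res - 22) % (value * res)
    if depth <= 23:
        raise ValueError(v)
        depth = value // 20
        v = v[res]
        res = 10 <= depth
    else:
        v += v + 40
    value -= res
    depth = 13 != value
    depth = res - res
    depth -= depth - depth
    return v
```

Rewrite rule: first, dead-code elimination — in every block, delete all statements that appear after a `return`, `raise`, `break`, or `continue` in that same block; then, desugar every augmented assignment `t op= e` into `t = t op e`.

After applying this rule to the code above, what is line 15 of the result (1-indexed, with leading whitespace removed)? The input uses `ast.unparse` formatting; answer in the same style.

Transformed code:
def combine(depth, v, value, res):
    res = res + (depth - v)
    value = (value > depth) * (depth + 0)
    for buf in v:
        v = v + depth
        if v != depth:
            break
    if depth <= 23:
        raise ValueError(v)
    else:
        v = v + (v + 40)
    value = value - res
    depth = 13 != value
    depth = res - res
    depth = depth - (depth - depth)
    return v

depth = depth - (depth - depth)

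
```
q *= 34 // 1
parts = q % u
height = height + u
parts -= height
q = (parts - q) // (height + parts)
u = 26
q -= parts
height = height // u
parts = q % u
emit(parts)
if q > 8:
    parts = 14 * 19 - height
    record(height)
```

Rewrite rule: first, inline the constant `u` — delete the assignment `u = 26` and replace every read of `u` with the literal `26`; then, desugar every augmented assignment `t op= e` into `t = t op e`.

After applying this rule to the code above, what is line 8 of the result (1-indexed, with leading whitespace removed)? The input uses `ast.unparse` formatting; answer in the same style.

parts = q % 26

Transformed code:
q = q * (34 // 1)
parts = q % 26
height = height + 26
parts = parts - height
q = (parts - q) // (height + parts)
q = q - parts
height = height // 26
parts = q % 26
emit(parts)
if q > 8:
    parts = 14 * 19 - height
    record(height)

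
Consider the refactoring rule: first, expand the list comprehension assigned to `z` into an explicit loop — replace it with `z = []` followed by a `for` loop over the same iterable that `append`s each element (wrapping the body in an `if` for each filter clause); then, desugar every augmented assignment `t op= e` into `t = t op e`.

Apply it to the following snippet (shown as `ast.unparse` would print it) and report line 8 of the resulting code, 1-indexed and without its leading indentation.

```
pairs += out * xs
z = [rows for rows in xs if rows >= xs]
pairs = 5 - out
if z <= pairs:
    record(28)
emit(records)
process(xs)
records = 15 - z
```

Transformed code:
pairs = pairs + out * xs
z = []
for rows in xs:
    if rows >= xs:
        z.append(rows)
pairs = 5 - out
if z <= pairs:
    record(28)
emit(records)
process(xs)
records = 15 - z

record(28)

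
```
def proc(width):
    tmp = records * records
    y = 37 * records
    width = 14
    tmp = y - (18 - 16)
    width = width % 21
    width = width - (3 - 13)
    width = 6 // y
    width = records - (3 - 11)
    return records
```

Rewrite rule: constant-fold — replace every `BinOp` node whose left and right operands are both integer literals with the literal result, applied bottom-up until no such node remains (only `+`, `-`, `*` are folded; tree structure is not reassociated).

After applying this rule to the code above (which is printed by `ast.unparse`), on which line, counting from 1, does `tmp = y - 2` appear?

Transformed code:
def proc(width):
    tmp = records * records
    y = 37 * records
    width = 14
    tmp = y - 2
    width = width % 21
    width = width - -10
    width = 6 // y
    width = records - -8
    return records

5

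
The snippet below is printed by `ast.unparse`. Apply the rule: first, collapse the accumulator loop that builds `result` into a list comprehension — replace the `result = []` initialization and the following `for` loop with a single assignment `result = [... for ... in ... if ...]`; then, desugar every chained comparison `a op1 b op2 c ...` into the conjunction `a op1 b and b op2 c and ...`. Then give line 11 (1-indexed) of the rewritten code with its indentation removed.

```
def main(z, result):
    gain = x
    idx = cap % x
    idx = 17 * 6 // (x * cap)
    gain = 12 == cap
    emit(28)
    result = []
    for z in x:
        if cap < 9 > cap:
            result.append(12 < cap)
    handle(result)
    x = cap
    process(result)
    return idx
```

Transformed code:
def main(z, result):
    gain = x
    idx = cap % x
    idx = 17 * 6 // (x * cap)
    gain = 12 == cap
    emit(28)
    result = [12 < cap for z in x if cap < 9 and 9 > cap]
    handle(result)
    x = cap
    process(result)
    return idx

return idx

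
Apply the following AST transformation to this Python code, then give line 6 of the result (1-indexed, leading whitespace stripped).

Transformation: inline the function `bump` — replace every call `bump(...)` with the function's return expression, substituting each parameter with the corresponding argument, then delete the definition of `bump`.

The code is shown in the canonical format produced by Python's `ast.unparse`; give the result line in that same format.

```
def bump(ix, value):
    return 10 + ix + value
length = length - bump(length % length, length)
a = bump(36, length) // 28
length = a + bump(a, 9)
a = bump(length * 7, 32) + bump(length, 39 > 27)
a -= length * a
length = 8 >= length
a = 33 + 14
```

Transformed code:
length = length - (10 + length % length + length)
a = (10 + 36 + length) // 28
length = a + (10 + a + 9)
a = 10 + length * 7 + 32 + (10 + length + (39 > 27))
a -= length * a
length = 8 >= length
a = 33 + 14

length = 8 >= length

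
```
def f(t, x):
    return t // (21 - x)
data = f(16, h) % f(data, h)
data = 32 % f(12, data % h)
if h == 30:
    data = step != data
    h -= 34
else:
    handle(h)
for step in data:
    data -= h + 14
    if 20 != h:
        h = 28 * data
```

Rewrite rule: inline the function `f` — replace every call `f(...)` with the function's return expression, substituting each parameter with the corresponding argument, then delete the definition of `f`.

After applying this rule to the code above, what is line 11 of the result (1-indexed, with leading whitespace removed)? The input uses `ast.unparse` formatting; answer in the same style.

h = 28 * data

Transformed code:
data = 16 // (21 - h) % (data // (21 - h))
data = 32 % (12 // (21 - data % h))
if h == 30:
    data = step != data
    h -= 34
else:
    handle(h)
for step in data:
    data -= h + 14
    if 20 != h:
        h = 28 * data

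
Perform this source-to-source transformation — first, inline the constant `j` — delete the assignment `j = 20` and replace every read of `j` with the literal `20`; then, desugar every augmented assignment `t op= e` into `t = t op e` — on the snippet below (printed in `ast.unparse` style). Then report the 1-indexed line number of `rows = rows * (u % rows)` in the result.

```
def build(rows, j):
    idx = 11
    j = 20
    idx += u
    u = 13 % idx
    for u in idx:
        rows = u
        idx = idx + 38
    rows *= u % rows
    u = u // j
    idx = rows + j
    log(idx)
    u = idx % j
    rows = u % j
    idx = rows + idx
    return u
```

8

Transformed code:
def build(rows, j):
    idx = 11
    idx = idx + u
    u = 13 % idx
    for u in idx:
        rows = u
        idx = idx + 38
    rows = rows * (u % rows)
    u = u // 20
    idx = rows + 20
    log(idx)
    u = idx % 20
    rows = u % 20
    idx = rows + idx
    return u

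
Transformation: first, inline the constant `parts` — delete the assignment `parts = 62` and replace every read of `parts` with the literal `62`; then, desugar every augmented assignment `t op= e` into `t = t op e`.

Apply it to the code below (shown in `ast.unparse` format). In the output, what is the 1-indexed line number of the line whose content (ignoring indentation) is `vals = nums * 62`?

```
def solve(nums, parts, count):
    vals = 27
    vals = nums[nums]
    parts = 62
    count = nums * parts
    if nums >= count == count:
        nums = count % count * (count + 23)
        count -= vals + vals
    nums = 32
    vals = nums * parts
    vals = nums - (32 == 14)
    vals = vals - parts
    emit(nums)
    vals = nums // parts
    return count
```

9

Transformed code:
def solve(nums, parts, count):
    vals = 27
    vals = nums[nums]
    count = nums * 62
    if nums >= count == count:
        nums = count % count * (count + 23)
        count = count - (vals + vals)
    nums = 32
    vals = nums * 62
    vals = nums - (32 == 14)
    vals = vals - 62
    emit(nums)
    vals = nums // 62
    return count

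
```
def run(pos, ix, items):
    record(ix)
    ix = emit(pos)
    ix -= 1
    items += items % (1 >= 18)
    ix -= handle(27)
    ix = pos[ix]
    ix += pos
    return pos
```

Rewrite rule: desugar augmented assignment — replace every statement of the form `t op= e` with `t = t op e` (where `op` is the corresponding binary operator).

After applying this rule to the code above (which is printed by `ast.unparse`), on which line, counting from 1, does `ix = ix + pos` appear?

Transformed code:
def run(pos, ix, items):
    record(ix)
    ix = emit(pos)
    ix = ix - 1
    items = items + items % (1 >= 18)
    ix = ix - handle(27)
    ix = pos[ix]
    ix = ix + pos
    return pos

8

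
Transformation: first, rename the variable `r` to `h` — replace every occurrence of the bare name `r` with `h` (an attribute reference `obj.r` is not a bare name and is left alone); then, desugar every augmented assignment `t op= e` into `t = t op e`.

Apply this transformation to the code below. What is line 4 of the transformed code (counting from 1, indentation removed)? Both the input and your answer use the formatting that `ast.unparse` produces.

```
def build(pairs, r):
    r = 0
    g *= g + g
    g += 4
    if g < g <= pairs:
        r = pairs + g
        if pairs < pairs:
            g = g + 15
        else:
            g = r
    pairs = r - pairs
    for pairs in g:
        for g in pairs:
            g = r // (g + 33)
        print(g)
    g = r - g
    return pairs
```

Transformed code:
def build(pairs, h):
    h = 0
    g = g * (g + g)
    g = g + 4
    if g < g <= pairs:
        h = pairs + g
        if pairs < pairs:
            g = g + 15
        else:
            g = h
    pairs = h - pairs
    for pairs in g:
        for g in pairs:
            g = h // (g + 33)
        print(g)
    g = h - g
    return pairs

g = g + 4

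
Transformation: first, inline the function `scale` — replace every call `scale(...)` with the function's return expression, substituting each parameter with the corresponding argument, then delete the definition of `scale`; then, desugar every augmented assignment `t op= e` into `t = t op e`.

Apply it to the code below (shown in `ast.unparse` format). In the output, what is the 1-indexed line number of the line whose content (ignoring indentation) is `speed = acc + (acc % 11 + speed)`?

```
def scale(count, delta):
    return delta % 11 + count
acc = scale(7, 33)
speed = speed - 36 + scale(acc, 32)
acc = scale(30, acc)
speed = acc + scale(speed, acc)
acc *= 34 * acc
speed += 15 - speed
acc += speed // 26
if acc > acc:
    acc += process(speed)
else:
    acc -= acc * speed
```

4

Transformed code:
acc = 33 % 11 + 7
speed = speed - 36 + (32 % 11 + acc)
acc = acc % 11 + 30
speed = acc + (acc % 11 + speed)
acc = acc * (34 * acc)
speed = speed + (15 - speed)
acc = acc + speed // 26
if acc > acc:
    acc = acc + process(speed)
else:
    acc = acc - acc * speed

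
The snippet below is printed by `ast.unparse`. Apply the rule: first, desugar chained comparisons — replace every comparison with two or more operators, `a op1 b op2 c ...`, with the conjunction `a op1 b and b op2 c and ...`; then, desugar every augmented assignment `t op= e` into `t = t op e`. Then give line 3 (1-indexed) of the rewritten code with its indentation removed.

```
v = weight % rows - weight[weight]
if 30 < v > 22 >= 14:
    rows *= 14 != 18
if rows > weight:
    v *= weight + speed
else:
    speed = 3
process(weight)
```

rows = rows * (14 != 18)

Transformed code:
v = weight % rows - weight[weight]
if 30 < v and v > 22 and (22 >= 14):
    rows = rows * (14 != 18)
if rows > weight:
    v = v * (weight + speed)
else:
    speed = 3
process(weight)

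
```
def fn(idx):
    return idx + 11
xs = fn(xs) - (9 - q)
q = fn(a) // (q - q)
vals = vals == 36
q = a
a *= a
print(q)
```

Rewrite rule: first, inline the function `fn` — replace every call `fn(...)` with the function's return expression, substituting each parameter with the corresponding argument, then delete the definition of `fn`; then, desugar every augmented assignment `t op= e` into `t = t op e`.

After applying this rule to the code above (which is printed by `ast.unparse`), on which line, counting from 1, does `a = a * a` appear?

Transformed code:
xs = xs + 11 - (9 - q)
q = (a + 11) // (q - q)
vals = vals == 36
q = a
a = a * a
print(q)

5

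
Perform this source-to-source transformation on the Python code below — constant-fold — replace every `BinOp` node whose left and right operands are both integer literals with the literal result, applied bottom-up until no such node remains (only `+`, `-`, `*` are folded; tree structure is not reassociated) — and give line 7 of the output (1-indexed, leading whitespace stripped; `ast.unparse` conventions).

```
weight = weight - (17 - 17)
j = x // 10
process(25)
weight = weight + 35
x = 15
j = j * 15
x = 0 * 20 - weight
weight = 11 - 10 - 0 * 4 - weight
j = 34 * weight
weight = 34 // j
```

x = 0 - weight

Transformed code:
weight = weight - 0
j = x // 10
process(25)
weight = weight + 35
x = 15
j = j * 15
x = 0 - weight
weight = 1 - weight
j = 34 * weight
weight = 34 // j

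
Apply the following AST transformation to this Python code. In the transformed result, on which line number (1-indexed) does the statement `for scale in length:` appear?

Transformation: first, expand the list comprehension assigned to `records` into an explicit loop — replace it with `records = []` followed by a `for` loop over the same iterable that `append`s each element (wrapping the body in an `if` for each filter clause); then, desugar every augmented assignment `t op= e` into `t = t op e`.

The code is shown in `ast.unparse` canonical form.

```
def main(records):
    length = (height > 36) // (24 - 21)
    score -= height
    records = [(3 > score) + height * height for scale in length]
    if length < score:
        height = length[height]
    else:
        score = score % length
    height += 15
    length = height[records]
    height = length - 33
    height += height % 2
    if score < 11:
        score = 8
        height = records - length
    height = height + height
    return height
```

5

Transformed code:
def main(records):
    length = (height > 36) // (24 - 21)
    score = score - height
    records = []
    for scale in length:
        records.append((3 > score) + height * height)
    if length < score:
        height = length[height]
    else:
        score = score % length
    height = height + 15
    length = height[records]
    height = length - 33
    height = height + height % 2
    if score < 11:
        score = 8
        height = records - length
    height = height + height
    return height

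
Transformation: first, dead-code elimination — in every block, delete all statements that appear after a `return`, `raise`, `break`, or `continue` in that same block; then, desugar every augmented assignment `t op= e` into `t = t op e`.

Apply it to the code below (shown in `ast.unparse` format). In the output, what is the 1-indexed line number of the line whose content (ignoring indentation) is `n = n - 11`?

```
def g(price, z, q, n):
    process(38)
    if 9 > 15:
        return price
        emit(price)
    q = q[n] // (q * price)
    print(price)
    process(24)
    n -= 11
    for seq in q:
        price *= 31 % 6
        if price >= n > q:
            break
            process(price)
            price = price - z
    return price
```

8

Transformed code:
def g(price, z, q, n):
    process(38)
    if 9 > 15:
        return price
    q = q[n] // (q * price)
    print(price)
    process(24)
    n = n - 11
    for seq in q:
        price = price * (31 % 6)
        if price >= n > q:
            break
    return price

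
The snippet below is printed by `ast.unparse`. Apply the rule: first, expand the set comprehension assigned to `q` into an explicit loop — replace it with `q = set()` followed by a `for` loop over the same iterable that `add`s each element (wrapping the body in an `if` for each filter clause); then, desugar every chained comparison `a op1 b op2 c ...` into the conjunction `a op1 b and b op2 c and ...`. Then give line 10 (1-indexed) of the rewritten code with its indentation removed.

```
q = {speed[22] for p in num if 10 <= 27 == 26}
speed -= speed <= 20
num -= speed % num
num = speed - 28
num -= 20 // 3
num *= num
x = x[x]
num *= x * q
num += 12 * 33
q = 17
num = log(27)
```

Transformed code:
q = set()
for p in num:
    if 10 <= 27 and 27 == 26:
        q.add(speed[22])
speed -= speed <= 20
num -= speed % num
num = speed - 28
num -= 20 // 3
num *= num
x = x[x]
num *= x * q
num += 12 * 33
q = 17
num = log(27)

x = x[x]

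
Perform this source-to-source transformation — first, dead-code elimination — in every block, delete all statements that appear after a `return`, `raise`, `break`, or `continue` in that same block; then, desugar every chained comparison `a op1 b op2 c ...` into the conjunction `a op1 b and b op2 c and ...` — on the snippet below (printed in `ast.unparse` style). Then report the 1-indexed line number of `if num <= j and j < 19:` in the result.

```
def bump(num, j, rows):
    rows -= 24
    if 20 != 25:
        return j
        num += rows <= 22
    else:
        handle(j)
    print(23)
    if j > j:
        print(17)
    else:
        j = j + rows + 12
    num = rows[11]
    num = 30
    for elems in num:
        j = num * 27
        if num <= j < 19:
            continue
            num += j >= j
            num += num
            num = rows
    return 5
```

Transformed code:
def bump(num, j, rows):
    rows -= 24
    if 20 != 25:
        return j
    else:
        handle(j)
    print(23)
    if j > j:
        print(17)
    else:
        j = j + rows + 12
    num = rows[11]
    num = 30
    for elems in num:
        j = num * 27
        if num <= j and j < 19:
            continue
    return 5

16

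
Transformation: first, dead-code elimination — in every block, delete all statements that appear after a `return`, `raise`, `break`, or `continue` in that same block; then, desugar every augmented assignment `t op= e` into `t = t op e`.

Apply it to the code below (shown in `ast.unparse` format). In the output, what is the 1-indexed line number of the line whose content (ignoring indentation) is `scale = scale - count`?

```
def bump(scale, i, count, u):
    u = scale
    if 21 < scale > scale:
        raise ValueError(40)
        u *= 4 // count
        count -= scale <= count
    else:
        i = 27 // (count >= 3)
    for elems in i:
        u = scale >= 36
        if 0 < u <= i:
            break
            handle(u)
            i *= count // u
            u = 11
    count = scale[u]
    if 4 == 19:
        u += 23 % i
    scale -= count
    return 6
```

14

Transformed code:
def bump(scale, i, count, u):
    u = scale
    if 21 < scale > scale:
        raise ValueError(40)
    else:
        i = 27 // (count >= 3)
    for elems in i:
        u = scale >= 36
        if 0 < u <= i:
            break
    count = scale[u]
    if 4 == 19:
        u = u + 23 % i
    scale = scale - count
    return 6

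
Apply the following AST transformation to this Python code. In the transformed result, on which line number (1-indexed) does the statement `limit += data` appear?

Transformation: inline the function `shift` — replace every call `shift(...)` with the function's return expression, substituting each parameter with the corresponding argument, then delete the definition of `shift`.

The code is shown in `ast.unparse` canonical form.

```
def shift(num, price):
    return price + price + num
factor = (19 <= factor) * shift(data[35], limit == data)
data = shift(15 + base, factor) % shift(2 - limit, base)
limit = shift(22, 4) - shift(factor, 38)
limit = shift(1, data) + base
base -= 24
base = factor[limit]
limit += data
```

7

Transformed code:
factor = (19 <= factor) * ((limit == data) + (limit == data) + data[35])
data = (factor + factor + (15 + base)) % (base + base + (2 - limit))
limit = 4 + 4 + 22 - (38 + 38 + factor)
limit = data + data + 1 + base
base -= 24
base = factor[limit]
limit += data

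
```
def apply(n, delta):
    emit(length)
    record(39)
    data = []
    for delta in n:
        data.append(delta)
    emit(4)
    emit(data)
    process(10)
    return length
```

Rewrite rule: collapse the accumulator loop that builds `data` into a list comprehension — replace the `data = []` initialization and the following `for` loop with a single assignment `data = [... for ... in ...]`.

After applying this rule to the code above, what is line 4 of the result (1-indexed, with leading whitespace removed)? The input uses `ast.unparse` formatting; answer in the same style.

data = [delta for delta in n]

Transformed code:
def apply(n, delta):
    emit(length)
    record(39)
    data = [delta for delta in n]
    emit(4)
    emit(data)
    process(10)
    return length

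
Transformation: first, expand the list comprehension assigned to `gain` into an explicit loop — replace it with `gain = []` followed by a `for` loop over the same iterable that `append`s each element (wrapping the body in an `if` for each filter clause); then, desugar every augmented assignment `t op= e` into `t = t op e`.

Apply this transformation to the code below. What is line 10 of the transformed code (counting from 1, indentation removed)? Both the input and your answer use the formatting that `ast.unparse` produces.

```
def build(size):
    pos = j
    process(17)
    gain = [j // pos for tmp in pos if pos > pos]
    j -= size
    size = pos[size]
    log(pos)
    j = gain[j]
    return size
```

log(pos)

Transformed code:
def build(size):
    pos = j
    process(17)
    gain = []
    for tmp in pos:
        if pos > pos:
            gain.append(j // pos)
    j = j - size
    size = pos[size]
    log(pos)
    j = gain[j]
    return size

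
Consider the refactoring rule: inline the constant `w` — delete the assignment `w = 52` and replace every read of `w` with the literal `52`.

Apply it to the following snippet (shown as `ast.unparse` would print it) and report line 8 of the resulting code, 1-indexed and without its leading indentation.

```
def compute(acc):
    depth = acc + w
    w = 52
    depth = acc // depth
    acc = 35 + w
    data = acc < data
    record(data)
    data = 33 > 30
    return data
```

Transformed code:
def compute(acc):
    depth = acc + 52
    depth = acc // depth
    acc = 35 + 52
    data = acc < data
    record(data)
    data = 33 > 30
    return data

return data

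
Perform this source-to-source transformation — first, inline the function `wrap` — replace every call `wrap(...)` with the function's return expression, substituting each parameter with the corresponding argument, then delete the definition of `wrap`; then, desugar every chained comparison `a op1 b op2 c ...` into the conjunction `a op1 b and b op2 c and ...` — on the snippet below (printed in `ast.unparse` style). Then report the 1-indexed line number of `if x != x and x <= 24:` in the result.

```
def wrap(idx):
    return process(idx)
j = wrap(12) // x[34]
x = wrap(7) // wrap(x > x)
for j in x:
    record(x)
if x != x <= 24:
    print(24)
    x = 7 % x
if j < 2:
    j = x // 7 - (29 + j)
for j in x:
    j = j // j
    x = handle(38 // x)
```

Transformed code:
j = process(12) // x[34]
x = process(7) // process(x > x)
for j in x:
    record(x)
if x != x and x <= 24:
    print(24)
    x = 7 % x
if j < 2:
    j = x // 7 - (29 + j)
for j in x:
    j = j // j
    x = handle(38 // x)

5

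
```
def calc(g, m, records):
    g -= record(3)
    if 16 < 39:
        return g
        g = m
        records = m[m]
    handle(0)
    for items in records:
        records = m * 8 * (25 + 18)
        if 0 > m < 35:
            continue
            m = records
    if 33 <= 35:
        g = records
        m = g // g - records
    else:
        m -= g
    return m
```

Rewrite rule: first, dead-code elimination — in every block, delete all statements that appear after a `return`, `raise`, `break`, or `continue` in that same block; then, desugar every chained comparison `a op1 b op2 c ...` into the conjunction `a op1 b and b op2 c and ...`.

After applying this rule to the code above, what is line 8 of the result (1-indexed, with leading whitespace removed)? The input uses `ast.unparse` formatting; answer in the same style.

if 0 > m and m < 35:

Transformed code:
def calc(g, m, records):
    g -= record(3)
    if 16 < 39:
        return g
    handle(0)
    for items in records:
        records = m * 8 * (25 + 18)
        if 0 > m and m < 35:
            continue
    if 33 <= 35:
        g = records
        m = g // g - records
    else:
        m -= g
    return m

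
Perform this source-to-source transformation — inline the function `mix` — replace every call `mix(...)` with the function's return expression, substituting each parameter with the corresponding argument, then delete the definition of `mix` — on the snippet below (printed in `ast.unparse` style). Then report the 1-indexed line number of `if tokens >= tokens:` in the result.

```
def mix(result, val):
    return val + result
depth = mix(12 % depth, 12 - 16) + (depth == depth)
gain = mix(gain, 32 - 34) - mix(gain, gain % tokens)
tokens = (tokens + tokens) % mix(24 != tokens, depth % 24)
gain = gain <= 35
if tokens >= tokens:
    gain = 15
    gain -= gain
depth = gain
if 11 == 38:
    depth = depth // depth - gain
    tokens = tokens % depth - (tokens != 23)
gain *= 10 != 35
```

Transformed code:
depth = 12 - 16 + 12 % depth + (depth == depth)
gain = 32 - 34 + gain - (gain % tokens + gain)
tokens = (tokens + tokens) % (depth % 24 + (24 != tokens))
gain = gain <= 35
if tokens >= tokens:
    gain = 15
    gain -= gain
depth = gain
if 11 == 38:
    depth = depth // depth - gain
    tokens = tokens % depth - (tokens != 23)
gain *= 10 != 35

5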